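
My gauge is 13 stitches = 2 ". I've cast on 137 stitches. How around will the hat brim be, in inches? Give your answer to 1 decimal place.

13 stitches / 2 inch = 6.5 stitches per inch.
137 / 6.5 = 21.08 inches.

21.1 inches.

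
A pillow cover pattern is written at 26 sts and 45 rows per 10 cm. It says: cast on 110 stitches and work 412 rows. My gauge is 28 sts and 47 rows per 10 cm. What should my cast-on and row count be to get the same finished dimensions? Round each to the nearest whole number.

Stitches: 110 × 28/26 = 118.46 → 118.
Rows: 412 × 47/45 = 430.31 → 430.

Cast on 118 stitches; work 430 rows.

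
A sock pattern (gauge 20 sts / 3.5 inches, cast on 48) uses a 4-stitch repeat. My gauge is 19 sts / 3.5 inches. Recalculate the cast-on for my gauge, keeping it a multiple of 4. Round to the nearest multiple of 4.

CO 44 sts.

48 × 19 / 20 = 45.60.
Nearest multiple of 4: 44.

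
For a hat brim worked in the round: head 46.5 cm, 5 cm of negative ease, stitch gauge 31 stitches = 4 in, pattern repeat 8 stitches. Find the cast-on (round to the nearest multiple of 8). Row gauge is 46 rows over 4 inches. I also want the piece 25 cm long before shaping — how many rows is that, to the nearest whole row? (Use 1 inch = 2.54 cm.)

Cast on 128 stitches; work 113 rows.

Finished = 46.5 − 5 = 41.5 cm.
41.5 cm × 1/2.54 = 16.34 inches.
31/4 = 7.75 sts per in; 16.34 × 7.75 = 126.62 sts.
Nearest multiple of 8 → 128.
25 cm = 9.84 inches; × 11.5 = 113.19 → 113 rows.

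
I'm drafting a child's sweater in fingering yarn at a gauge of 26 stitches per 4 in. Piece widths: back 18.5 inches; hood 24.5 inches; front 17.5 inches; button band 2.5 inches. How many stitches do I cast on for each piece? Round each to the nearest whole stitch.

back 120; hood 159; front 114; button band 16.

Rate = 26/4 = 6.5 sts per in.
back: 18.5 × 6.5 = 120.25 → 120.
hood: 24.5 × 6.5 = 159.25 → 159.
front: 17.5 × 6.5 = 113.75 → 114.
button band: 2.5 × 6.5 = 16.25 → 16.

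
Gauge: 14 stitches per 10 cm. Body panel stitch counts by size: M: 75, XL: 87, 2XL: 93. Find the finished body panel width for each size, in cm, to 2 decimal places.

14/10 = 1.4 sts per cm.
M: 75 / 1.4 = 53.571 → 53.57 cm.
XL: 87 / 1.4 = 62.143 → 62.14 cm.
2XL: 93 / 1.4 = 66.429 → 66.43 cm.

M 53.57 cm; XL 62.14 cm; 2XL 66.43 cm.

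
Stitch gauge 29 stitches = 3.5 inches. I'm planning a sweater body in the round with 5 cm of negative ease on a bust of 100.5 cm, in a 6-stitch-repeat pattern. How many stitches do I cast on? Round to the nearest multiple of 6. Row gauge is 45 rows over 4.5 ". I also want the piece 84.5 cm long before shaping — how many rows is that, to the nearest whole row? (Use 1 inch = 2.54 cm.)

Finished = 100.5 − 5 = 95.5 cm.
95.5 cm × 1/2.54 = 37.60 inches.
29/3.5 = 8.286 sts per in; 37.60 × 8.286 = 311.53 sts.
Nearest multiple of 6 → 312.
84.5 cm = 33.27 inches; × 10 = 332.68 → 333 rows.

Cast on 312 stitches; work 333 rows.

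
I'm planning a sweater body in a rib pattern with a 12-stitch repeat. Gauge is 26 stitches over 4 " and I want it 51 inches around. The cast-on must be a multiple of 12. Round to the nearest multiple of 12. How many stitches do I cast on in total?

CO 336 sts.

26 / 4 = 6.5 sts per inch.
51 × 6.5 = 331.50 sts.
Nearest multiple of 12: 336.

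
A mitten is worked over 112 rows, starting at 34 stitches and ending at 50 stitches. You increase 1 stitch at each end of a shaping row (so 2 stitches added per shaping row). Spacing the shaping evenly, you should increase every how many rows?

Increase every 14th row.

Stitches to add: |50 − 34| = 16.
Shaping rows needed: 16 / 2 = 8.
112 rows / 8 = every 14 rows.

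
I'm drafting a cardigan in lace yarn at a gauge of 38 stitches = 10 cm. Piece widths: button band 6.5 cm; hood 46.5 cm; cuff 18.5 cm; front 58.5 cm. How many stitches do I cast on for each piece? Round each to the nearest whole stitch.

Rate = 38/10 = 3.8 sts per cm.
button band: 6.5 × 3.8 = 24.70 → 25.
hood: 46.5 × 3.8 = 176.70 → 177.
cuff: 18.5 × 3.8 = 70.30 → 70.
front: 58.5 × 3.8 = 222.30 → 222.

button band 25; hood 177; cuff 70; front 222.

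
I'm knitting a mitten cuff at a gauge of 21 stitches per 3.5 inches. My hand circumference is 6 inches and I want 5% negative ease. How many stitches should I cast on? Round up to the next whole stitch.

35 stitches.

Finished = 6 × 0.95 = 5.70 in.
21 / 3.5 = 6 sts per inch.
5.70 × 6 = 34.20 sts.
→ 35 sts.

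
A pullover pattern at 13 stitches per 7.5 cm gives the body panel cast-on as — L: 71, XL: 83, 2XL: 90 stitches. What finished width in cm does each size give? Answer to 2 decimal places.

13/7.5 = 1.733 sts per cm.
L: 71 / 1.733 = 40.962 → 40.96 cm.
XL: 83 / 1.733 = 47.885 → 47.88 cm.
2XL: 90 / 1.733 = 51.923 → 51.92 cm.

L 40.96 cm; XL 47.88 cm; 2XL 51.92 cm.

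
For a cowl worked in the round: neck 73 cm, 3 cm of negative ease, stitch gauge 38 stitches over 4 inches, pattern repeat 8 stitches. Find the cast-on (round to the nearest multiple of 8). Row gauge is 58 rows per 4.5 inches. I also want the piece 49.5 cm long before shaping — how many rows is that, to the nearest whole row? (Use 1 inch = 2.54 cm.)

Cast on 264 stitches; work 251 rows.

Finished = 73 − 3 = 70 cm.
70 cm × 1/2.54 = 27.56 inches.
38/4 = 9.5 sts per in; 27.56 × 9.5 = 261.81 sts.
Nearest multiple of 8 → 264.
49.5 cm = 19.49 inches; × 12.889 = 251.18 → 251 rows.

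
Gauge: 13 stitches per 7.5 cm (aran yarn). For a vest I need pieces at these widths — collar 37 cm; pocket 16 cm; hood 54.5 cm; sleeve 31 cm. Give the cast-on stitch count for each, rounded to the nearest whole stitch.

Rate = 13/7.5 = 1.733 sts per cm.
collar: 37 × 1.733 = 64.13 → 64.
pocket: 16 × 1.733 = 27.73 → 28.
hood: 54.5 × 1.733 = 94.47 → 94.
sleeve: 31 × 1.733 = 53.73 → 54.

collar 64; pocket 28; hood 94; sleeve 54.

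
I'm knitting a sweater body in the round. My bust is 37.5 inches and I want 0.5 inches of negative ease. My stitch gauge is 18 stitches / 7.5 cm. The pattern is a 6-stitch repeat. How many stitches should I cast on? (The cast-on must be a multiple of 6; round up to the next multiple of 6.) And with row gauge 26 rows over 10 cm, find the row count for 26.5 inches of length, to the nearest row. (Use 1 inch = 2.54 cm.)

Cast on 228 stitches; work 175 rows.

Finished = 37.5 − 0.5 = 37 inches.
37 inches × 2.54 = 93.98 cm.
18/7.5 = 2.4 sts per cm; 93.98 × 2.4 = 225.55 sts.
Next multiple of 6 → 228.
26.5 inches = 67.31 cm; × 2.6 = 175.01 → 175 rows.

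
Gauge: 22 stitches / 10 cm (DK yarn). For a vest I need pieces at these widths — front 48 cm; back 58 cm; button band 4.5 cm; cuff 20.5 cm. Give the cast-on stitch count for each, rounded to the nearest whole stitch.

front 106; back 128; button band 10; cuff 45.

Rate = 22/10 = 2.2 sts per cm.
front: 48 × 2.2 = 105.60 → 106.
back: 58 × 2.2 = 127.60 → 128.
button band: 4.5 × 2.2 = 9.90 → 10.
cuff: 20.5 × 2.2 = 45.10 → 45.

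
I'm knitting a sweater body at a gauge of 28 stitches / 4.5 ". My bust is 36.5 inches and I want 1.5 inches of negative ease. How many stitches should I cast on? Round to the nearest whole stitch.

218 stitches.

Finished = 36.5 − 1.5 = 35 in.
28 / 4.5 = 6.222 sts per inch.
35.00 × 6.222 = 217.78 sts.
→ 218 sts.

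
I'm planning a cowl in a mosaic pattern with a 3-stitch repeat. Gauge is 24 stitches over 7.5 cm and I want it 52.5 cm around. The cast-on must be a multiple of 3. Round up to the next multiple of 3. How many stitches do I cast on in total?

24 / 7.5 = 3.2 sts per cm.
52.5 × 3.2 = 168.00 sts.
Next multiple of 3: 168.

CO 168 sts.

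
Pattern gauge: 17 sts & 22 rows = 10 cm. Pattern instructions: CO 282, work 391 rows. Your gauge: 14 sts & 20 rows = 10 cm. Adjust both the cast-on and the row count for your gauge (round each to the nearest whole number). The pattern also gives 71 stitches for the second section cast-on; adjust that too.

Cast on 232 stitches; work 355 rows; second section cast-on 58 stitches.

Stitches: 282 × 14/17 = 232.24 → 232.
Rows: 391 × 20/22 = 355.45 → 355.
second section cast-on: 71 × 14/17 = 58.47 → 58.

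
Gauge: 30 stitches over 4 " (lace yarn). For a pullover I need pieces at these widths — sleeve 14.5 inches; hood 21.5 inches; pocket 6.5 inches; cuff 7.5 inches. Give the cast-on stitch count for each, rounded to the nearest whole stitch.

sleeve 109; hood 161; pocket 49; cuff 56.

Rate = 30/4 = 7.5 sts per in.
sleeve: 14.5 × 7.5 = 108.75 → 109.
hood: 21.5 × 7.5 = 161.25 → 161.
pocket: 6.5 × 7.5 = 48.75 → 49.
cuff: 7.5 × 7.5 = 56.25 → 56.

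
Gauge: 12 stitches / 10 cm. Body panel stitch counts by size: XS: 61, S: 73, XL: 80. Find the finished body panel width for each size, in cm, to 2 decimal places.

XS 50.83 cm; S 60.83 cm; XL 66.67 cm.

12/10 = 1.2 sts per cm.
XS: 61 / 1.2 = 50.833 → 50.83 cm.
S: 73 / 1.2 = 60.833 → 60.83 cm.
XL: 80 / 1.2 = 66.667 → 66.67 cm.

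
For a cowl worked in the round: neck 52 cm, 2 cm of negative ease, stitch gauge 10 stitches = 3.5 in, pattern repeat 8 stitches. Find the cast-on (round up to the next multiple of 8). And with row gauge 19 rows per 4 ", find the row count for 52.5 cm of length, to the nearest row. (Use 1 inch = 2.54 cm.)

Finished = 52 − 2 = 50 cm.
50 cm × 1/2.54 = 19.69 inches.
10/3.5 = 2.857 sts per in; 19.69 × 2.857 = 56.24 sts.
Next multiple of 8 → 64.
52.5 cm = 20.67 inches; × 4.75 = 98.18 → 98 rows.

Cast on 64 stitches; work 98 rows.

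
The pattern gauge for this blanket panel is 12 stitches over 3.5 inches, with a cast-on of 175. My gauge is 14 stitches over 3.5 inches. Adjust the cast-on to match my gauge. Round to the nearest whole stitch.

CO 204 sts.

Scale factor = 14 / 12 = 1.167.
175 × 14 / 12 = 204.17 sts.
→ 204 sts.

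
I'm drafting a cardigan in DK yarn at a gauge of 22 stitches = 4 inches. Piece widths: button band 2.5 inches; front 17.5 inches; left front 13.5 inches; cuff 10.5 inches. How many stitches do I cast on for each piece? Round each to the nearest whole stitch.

button band 14; front 96; left front 74; cuff 58.

Rate = 22/4 = 5.5 sts per in.
button band: 2.5 × 5.5 = 13.75 → 14.
front: 17.5 × 5.5 = 96.25 → 96.
left front: 13.5 × 5.5 = 74.25 → 74.
cuff: 10.5 × 5.5 = 57.75 → 58.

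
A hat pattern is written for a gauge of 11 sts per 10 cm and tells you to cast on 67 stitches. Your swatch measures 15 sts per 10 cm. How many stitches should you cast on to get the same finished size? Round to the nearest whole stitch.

Cast on 91 stitches.

Scale factor = 15 / 11 = 1.364.
67 × 15 / 11 = 91.36 sts.
→ 91 sts.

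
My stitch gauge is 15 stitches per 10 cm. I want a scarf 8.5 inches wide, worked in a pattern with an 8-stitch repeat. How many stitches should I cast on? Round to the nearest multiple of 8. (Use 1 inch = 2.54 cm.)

Cast on 32 stitches.

8.5 in = 8.5 × 2.54 = 21.59 cm.
15 / 10 = 1.5 sts/cm.
21.59 × 1.5 = 32.38 sts.
→ 32.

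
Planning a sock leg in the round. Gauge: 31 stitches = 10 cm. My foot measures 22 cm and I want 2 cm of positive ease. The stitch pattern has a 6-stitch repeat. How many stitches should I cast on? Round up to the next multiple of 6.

CO 78 sts.

Finished = 22 + 2 = 24 cm.
31 / 10 = 3.1 sts/cm.
24 × 3.1 = 74.40 sts.
Next multiple of 6: 78.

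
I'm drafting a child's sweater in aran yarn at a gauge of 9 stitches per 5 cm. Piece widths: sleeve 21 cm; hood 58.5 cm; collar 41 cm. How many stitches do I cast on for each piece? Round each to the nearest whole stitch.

Rate = 9/5 = 1.8 sts per cm.
sleeve: 21 × 1.8 = 37.80 → 38.
hood: 58.5 × 1.8 = 105.30 → 105.
collar: 41 × 1.8 = 73.80 → 74.

sleeve 38; hood 105; collar 74.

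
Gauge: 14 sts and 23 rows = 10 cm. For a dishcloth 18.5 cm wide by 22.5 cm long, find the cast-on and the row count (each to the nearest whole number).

Stitch gauge = 14/10 = 1.4 sts/cm; 18.5 × 1.4 = 25.90 → 26 sts.
Row gauge = 23/10 = 2.3 rows/cm; 22.5 × 2.3 = 51.75 → 52 rows.

Cast on 26 stitches and work 52 rows.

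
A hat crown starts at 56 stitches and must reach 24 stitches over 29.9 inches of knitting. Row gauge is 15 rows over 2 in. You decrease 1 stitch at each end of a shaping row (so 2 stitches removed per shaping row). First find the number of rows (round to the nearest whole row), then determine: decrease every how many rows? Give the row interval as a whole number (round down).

Decrease every 14th row.

Rows = 29.9 × 7.5 = 224.2 → 224 rows.
Stitches to remove: 32 → 16 shaping rows (at 2 st each).
224 / 16 = 14.00 → every 14 rows.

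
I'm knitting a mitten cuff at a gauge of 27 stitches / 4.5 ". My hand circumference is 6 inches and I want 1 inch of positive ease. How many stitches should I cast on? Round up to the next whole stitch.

CO 42 sts.

Finished = 6 + 1 = 7 in.
27 / 4.5 = 6 sts per inch.
7.00 × 6 = 42.00 sts.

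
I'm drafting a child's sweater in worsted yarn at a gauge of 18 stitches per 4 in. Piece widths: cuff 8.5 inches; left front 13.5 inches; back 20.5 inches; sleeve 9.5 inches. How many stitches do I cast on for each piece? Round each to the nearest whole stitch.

cuff 38; left front 61; back 92; sleeve 43.

Rate = 18/4 = 4.5 sts per in.
cuff: 8.5 × 4.5 = 38.25 → 38.
left front: 13.5 × 4.5 = 60.75 → 61.
back: 20.5 × 4.5 = 92.25 → 92.
sleeve: 9.5 × 4.5 = 42.75 → 43.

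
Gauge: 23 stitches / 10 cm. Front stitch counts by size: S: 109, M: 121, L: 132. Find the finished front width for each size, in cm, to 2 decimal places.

S 47.39 cm; M 52.61 cm; L 57.39 cm.

23/10 = 2.3 sts per cm.
S: 109 / 2.3 = 47.391 → 47.39 cm.
M: 121 / 2.3 = 52.609 → 52.61 cm.
L: 132 / 2.3 = 57.391 → 57.39 cm.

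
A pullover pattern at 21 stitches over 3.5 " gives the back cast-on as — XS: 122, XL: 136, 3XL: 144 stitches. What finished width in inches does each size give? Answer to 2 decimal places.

XS 20.33 inches; XL 22.67 inches; 3XL 24.00 inches.

21/3.5 = 6 sts per in.
XS: 122 / 6 = 20.333 → 20.33 in.
XL: 136 / 6 = 22.667 → 22.67 in.
3XL: 144 / 6 = 24.000 → 24.00 in.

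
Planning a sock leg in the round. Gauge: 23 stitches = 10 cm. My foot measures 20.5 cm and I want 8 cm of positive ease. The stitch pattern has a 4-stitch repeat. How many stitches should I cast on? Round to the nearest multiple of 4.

Finished = 20.5 + 8 = 28.5 cm.
23 / 10 = 2.3 sts/cm.
28.5 × 2.3 = 65.55 sts.
Nearest multiple of 4: 64.

64 stitches.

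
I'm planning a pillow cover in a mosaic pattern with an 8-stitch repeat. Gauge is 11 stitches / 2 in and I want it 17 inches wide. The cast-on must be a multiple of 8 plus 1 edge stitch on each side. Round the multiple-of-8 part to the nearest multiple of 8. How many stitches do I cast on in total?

11 / 2 = 5.5 sts per inch.
17 × 5.5 = 93.50 sts.
Less 2 edge sts → 91.50 for the repeat.
Nearest multiple of 8: 88.
Add back 2 edge sts → 90.

90 stitches.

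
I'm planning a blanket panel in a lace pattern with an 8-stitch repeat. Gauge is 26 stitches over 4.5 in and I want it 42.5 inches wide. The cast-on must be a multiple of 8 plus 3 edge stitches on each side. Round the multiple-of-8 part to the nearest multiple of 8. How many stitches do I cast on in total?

26 / 4.5 = 5.778 sts per inch.
42.5 × 5.778 = 245.56 sts.
Less 6 edge sts → 239.56 for the repeat.
Nearest multiple of 8: 240.
Add back 6 edge sts → 246.

Cast on 246 stitches.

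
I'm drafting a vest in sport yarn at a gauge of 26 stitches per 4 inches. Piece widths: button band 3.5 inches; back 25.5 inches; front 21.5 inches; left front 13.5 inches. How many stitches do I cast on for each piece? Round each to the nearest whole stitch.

button band 23; back 166; front 140; left front 88.

Rate = 26/4 = 6.5 sts per in.
button band: 3.5 × 6.5 = 22.75 → 23.
back: 25.5 × 6.5 = 165.75 → 166.
front: 21.5 × 6.5 = 139.75 → 140.
left front: 13.5 × 6.5 = 87.75 → 88.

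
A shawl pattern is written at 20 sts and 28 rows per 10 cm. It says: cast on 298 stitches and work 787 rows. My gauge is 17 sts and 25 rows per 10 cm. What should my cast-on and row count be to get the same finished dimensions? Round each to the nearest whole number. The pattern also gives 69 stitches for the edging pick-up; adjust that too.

Stitches: 298 × 17/20 = 253.30 → 253.
Rows: 787 × 25/28 = 702.68 → 703.
edging pick-up: 69 × 17/20 = 58.65 → 59.

Cast on 253 stitches; work 703 rows; edging pick-up 59 stitches.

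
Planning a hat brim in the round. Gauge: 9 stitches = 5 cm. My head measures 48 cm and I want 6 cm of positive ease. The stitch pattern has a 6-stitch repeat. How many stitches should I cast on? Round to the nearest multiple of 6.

Finished = 48 + 6 = 54 cm.
9 / 5 = 1.8 sts/cm.
54 × 1.8 = 97.20 sts.
Nearest multiple of 6: 96.

CO 96 sts.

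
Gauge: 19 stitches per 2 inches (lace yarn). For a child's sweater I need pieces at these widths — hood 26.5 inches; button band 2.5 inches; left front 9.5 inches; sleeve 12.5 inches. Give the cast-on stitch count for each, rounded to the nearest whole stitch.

hood 252; button band 24; left front 90; sleeve 119.

Rate = 19/2 = 9.5 sts per in.
hood: 26.5 × 9.5 = 251.75 → 252.
button band: 2.5 × 9.5 = 23.75 → 24.
left front: 9.5 × 9.5 = 90.25 → 90.
sleeve: 12.5 × 9.5 = 118.75 → 119.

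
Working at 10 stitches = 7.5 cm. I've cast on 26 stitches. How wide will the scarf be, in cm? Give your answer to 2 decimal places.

19.50 cm.

10 stitches / 7.5 cm = 1.333 stitches per cm.
26 / 1.333 = 19.500 cm.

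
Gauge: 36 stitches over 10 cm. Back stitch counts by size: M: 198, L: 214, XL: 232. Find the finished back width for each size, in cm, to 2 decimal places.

36/10 = 3.6 sts per cm.
M: 198 / 3.6 = 55.000 → 55.00 cm.
L: 214 / 3.6 = 59.444 → 59.44 cm.
XL: 232 / 3.6 = 64.444 → 64.44 cm.

M 55.00 cm; L 59.44 cm; XL 64.44 cm.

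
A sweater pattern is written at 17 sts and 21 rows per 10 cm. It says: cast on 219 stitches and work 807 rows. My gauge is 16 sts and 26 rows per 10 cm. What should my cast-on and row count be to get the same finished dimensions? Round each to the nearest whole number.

Cast on 206 stitches; work 999 rows.

Stitches: 219 × 16/17 = 206.12 → 206.
Rows: 807 × 26/21 = 999.14 → 999.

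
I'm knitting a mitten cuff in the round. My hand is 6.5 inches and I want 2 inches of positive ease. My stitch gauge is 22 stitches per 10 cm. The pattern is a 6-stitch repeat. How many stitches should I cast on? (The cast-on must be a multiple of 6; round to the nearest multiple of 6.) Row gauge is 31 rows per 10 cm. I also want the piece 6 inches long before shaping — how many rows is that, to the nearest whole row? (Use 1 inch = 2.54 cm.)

Finished = 6.5 + 2 = 8.5 inches.
8.5 inches × 2.54 = 21.59 cm.
22/10 = 2.2 sts per cm; 21.59 × 2.2 = 47.50 sts.
Nearest multiple of 6 → 48.
6 inches = 15.24 cm; × 3.1 = 47.24 → 47 rows.

Cast on 48 stitches; work 47 rows.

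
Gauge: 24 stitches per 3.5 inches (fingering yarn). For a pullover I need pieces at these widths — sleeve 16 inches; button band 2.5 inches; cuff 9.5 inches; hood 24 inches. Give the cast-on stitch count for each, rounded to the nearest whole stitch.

Rate = 24/3.5 = 6.857 sts per in.
sleeve: 16 × 6.857 = 109.71 → 110.
button band: 2.5 × 6.857 = 17.14 → 17.
cuff: 9.5 × 6.857 = 65.14 → 65.
hood: 24 × 6.857 = 164.57 → 165.

sleeve 110; button band 17; cuff 65; hood 165.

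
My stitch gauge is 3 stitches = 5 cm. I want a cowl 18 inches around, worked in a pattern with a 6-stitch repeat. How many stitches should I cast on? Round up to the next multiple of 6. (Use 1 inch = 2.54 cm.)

Cast on 30 stitches.

18 in = 18 × 2.54 = 45.72 cm.
3 / 5 = 0.6 sts/cm.
45.72 × 0.6 = 27.43 sts.
→ 30.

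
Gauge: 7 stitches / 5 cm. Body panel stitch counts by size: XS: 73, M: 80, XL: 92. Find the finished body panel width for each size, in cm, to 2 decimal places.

XS 52.14 cm; M 57.14 cm; XL 65.71 cm.

7/5 = 1.4 sts per cm.
XS: 73 / 1.4 = 52.143 → 52.14 cm.
M: 80 / 1.4 = 57.143 → 57.14 cm.
XL: 92 / 1.4 = 65.714 → 65.71 cm.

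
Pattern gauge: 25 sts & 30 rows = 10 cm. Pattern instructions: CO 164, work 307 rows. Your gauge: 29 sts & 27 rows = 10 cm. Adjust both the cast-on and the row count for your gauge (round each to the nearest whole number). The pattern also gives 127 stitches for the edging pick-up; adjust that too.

Stitches: 164 × 29/25 = 190.24 → 190.
Rows: 307 × 27/30 = 276.30 → 276.
edging pick-up: 127 × 29/25 = 147.32 → 147.

Cast on 190 stitches; work 276 rows; edging pick-up 147 stitches.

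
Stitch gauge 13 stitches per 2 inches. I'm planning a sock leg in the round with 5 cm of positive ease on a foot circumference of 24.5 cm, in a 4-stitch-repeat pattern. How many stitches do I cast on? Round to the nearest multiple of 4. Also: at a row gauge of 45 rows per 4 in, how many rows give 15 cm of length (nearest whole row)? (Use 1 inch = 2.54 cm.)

Finished = 24.5 + 5 = 29.5 cm.
29.5 cm × 1/2.54 = 11.61 inches.
13/2 = 6.5 sts per in; 11.61 × 6.5 = 75.49 sts.
Nearest multiple of 4 → 76.
15 cm = 5.91 inches; × 11.25 = 66.44 → 66 rows.

Cast on 76 stitches; work 66 rows.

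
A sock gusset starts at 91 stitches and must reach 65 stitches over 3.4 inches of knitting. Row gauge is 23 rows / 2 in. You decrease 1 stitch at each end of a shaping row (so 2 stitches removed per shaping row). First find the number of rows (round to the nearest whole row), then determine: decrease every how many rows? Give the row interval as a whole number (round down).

Decrease every 3rd row.

Rows = 3.4 × 11.5 = 39.1 → 39 rows.
Stitches to remove: 26 → 13 shaping rows (at 2 st each).
39 / 13 = 3.00 → every 3 rows.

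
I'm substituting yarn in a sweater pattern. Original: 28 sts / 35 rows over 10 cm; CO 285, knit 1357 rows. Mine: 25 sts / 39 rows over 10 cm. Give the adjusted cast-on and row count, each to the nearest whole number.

Cast on 254 stitches; work 1512 rows.

Stitches: 285 × 25/28 = 254.46 → 254.
Rows: 1357 × 39/35 = 1512.09 → 1512.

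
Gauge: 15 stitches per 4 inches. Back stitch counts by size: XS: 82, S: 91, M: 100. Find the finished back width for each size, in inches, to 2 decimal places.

15/4 = 3.75 sts per in.
XS: 82 / 3.75 = 21.867 → 21.87 in.
S: 91 / 3.75 = 24.267 → 24.27 in.
M: 100 / 3.75 = 26.667 → 26.67 in.

XS 21.87 inches; S 24.27 inches; M 26.67 inches.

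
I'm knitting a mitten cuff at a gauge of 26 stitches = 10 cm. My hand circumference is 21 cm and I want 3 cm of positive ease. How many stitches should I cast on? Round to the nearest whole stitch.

CO 62 sts.

Finished = 21 + 3 = 24 cm.
26 / 10 = 2.6 sts per cm.
24.00 × 2.6 = 62.40 sts.
→ 62 sts.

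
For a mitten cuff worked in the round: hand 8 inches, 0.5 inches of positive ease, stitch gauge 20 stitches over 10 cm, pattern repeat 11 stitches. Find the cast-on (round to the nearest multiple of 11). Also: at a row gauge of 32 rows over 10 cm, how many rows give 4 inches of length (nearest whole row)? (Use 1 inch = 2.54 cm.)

Finished = 8 + 0.5 = 8.5 inches.
8.5 inches × 2.54 = 21.59 cm.
20/10 = 2 sts per cm; 21.59 × 2 = 43.18 sts.
Nearest multiple of 11 → 44.
4 inches = 10.16 cm; × 3.2 = 32.51 → 33 rows.

Cast on 44 stitches; work 33 rows.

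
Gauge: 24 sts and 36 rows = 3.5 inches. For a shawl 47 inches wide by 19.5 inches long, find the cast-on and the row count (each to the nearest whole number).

Cast on 322 stitches and work 201 rows.

Stitch gauge = 24/3.5 = 6.857 sts/in; 47 × 6.857 = 322.29 → 322 sts.
Row gauge = 36/3.5 = 10.286 rows/in; 19.5 × 10.286 = 200.57 → 201 rows.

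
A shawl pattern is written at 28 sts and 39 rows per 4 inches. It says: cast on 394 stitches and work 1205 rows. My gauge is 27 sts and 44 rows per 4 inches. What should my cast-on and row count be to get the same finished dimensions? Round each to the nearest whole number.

Stitches: 394 × 27/28 = 379.93 → 380.
Rows: 1205 × 44/39 = 1359.49 → 1359.

Cast on 380 stitches; work 1359 rows.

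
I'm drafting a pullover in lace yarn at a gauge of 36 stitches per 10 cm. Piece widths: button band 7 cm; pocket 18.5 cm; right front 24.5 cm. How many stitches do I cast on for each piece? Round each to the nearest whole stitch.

button band 25; pocket 67; right front 88.

Rate = 36/10 = 3.6 sts per cm.
button band: 7 × 3.6 = 25.20 → 25.
pocket: 18.5 × 3.6 = 66.60 → 67.
right front: 24.5 × 3.6 = 88.20 → 88.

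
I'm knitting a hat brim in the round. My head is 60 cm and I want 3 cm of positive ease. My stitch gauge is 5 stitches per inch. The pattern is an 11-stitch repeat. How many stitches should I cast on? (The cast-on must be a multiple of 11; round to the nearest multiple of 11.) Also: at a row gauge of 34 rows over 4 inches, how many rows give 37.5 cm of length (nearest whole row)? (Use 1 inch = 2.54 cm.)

Finished = 60 + 3 = 63 cm.
63 cm × 1/2.54 = 24.80 inches.
5/1 = 5 sts per in; 24.80 × 5 = 124.02 sts.
Nearest multiple of 11 → 121.
37.5 cm = 14.76 inches; × 8.5 = 125.49 → 125 rows.

Cast on 121 stitches; work 125 rows.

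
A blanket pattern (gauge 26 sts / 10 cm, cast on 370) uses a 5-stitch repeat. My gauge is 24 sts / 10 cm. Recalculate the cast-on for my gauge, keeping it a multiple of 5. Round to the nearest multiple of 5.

370 × 24 / 26 = 341.54.
Nearest multiple of 5: 340.

340 stitches.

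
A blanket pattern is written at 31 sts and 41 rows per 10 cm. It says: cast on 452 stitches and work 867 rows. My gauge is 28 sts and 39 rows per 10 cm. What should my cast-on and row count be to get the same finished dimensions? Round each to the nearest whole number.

Cast on 408 stitches; work 825 rows.

Stitches: 452 × 28/31 = 408.26 → 408.
Rows: 867 × 39/41 = 824.71 → 825.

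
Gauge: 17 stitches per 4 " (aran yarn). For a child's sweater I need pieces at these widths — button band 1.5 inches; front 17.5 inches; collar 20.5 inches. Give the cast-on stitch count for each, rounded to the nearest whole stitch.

Rate = 17/4 = 4.25 sts per in.
button band: 1.5 × 4.25 = 6.38 → 6.
front: 17.5 × 4.25 = 74.38 → 74.
collar: 20.5 × 4.25 = 87.12 → 87.

button band 6; front 74; collar 87.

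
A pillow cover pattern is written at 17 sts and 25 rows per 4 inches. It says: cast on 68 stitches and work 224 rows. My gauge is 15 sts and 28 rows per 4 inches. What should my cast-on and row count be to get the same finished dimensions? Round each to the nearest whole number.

Cast on 60 stitches; work 251 rows.

Stitches: 68 × 15/17 = 60.00 → 60.
Rows: 224 × 28/25 = 250.88 → 251.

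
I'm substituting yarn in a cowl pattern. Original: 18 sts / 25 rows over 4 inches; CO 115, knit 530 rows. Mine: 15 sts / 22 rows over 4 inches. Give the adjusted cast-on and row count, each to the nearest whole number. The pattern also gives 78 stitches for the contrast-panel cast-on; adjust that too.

Cast on 96 stitches; work 466 rows; contrast-panel cast-on 65 stitches.

Stitches: 115 × 15/18 = 95.83 → 96.
Rows: 530 × 22/25 = 466.40 → 466.
contrast-panel cast-on: 78 × 15/18 = 65.00 → 65.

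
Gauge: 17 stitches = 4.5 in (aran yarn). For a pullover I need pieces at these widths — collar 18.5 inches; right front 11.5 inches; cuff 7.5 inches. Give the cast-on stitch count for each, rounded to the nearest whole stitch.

collar 70; right front 43; cuff 28.

Rate = 17/4.5 = 3.778 sts per in.
collar: 18.5 × 3.778 = 69.89 → 70.
right front: 11.5 × 3.778 = 43.44 → 43.
cuff: 7.5 × 3.778 = 28.33 → 28.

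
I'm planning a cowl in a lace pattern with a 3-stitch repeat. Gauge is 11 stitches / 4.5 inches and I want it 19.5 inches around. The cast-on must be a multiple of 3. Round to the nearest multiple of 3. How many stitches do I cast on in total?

48 stitches.

11 / 4.5 = 2.444 sts per inch.
19.5 × 2.444 = 47.67 sts.
Nearest multiple of 3: 48.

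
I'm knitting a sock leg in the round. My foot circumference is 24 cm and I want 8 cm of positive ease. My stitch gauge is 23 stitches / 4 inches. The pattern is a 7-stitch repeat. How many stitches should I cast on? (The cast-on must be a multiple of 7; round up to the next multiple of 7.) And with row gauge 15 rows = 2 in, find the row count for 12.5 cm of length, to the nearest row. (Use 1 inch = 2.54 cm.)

Finished = 24 + 8 = 32 cm.
32 cm × 1/2.54 = 12.60 inches.
23/4 = 5.75 sts per in; 12.60 × 5.75 = 72.44 sts.
Next multiple of 7 → 77.
12.5 cm = 4.92 inches; × 7.5 = 36.91 → 37 rows.

Cast on 77 stitches; work 37 rows.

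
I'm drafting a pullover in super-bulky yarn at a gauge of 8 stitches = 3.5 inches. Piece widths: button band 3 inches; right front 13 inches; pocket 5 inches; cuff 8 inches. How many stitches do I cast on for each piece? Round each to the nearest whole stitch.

button band 7; right front 30; pocket 11; cuff 18.

Rate = 8/3.5 = 2.286 sts per in.
button band: 3 × 2.286 = 6.86 → 7.
right front: 13 × 2.286 = 29.71 → 30.
pocket: 5 × 2.286 = 11.43 → 11.
cuff: 8 × 2.286 = 18.29 → 18.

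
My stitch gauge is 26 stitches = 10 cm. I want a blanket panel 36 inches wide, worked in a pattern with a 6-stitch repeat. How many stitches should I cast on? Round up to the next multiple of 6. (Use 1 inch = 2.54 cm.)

36 in = 36 × 2.54 = 91.44 cm.
26 / 10 = 2.6 sts/cm.
91.44 × 2.6 = 237.74 sts.
→ 240.

Cast on 240 stitches.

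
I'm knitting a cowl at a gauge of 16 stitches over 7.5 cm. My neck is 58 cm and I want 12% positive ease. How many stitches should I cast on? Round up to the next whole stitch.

Cast on 139 stitches.

Finished = 58 × 1.12 = 64.96 cm.
16 / 7.5 = 2.133 sts per cm.
64.96 × 2.133 = 138.58 sts.
→ 139 sts.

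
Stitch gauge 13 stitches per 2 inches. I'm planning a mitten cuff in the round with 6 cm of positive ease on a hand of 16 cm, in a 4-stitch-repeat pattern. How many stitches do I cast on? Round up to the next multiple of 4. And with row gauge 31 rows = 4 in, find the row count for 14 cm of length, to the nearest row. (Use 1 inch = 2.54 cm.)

Cast on 60 stitches; work 43 rows.

Finished = 16 + 6 = 22 cm.
22 cm × 1/2.54 = 8.66 inches.
13/2 = 6.5 sts per in; 8.66 × 6.5 = 56.30 sts.
Next multiple of 4 → 60.
14 cm = 5.51 inches; × 7.75 = 42.72 → 43 rows.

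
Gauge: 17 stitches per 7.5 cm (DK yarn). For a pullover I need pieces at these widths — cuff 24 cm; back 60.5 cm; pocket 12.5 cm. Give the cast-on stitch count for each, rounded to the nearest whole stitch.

Rate = 17/7.5 = 2.267 sts per cm.
cuff: 24 × 2.267 = 54.40 → 54.
back: 60.5 × 2.267 = 137.13 → 137.
pocket: 12.5 × 2.267 = 28.33 → 28.

cuff 54; back 137; pocket 28.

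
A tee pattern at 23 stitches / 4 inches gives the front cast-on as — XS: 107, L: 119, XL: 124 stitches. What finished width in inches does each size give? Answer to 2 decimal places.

23/4 = 5.75 sts per in.
XS: 107 / 5.75 = 18.609 → 18.61 in.
L: 119 / 5.75 = 20.696 → 20.70 in.
XL: 124 / 5.75 = 21.565 → 21.57 in.

XS 18.61 inches; L 20.70 inches; XL 21.57 inches.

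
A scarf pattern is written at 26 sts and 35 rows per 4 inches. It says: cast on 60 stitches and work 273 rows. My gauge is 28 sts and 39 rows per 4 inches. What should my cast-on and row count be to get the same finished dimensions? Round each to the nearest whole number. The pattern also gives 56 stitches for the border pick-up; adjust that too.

Cast on 65 stitches; work 304 rows; border pick-up 60 stitches.

Stitches: 60 × 28/26 = 64.62 → 65.
Rows: 273 × 39/35 = 304.20 → 304.
border pick-up: 56 × 28/26 = 60.31 → 60.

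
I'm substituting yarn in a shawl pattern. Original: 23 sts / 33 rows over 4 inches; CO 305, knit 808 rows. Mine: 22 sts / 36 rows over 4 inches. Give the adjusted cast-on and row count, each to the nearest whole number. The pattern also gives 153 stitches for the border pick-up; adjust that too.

Cast on 292 stitches; work 881 rows; border pick-up 146 stitches.

Stitches: 305 × 22/23 = 291.74 → 292.
Rows: 808 × 36/33 = 881.45 → 881.
border pick-up: 153 × 22/23 = 146.35 → 146.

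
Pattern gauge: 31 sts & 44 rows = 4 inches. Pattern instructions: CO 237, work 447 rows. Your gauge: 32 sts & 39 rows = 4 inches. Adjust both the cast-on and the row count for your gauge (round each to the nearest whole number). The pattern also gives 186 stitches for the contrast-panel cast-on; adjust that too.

Stitches: 237 × 32/31 = 244.65 → 245.
Rows: 447 × 39/44 = 396.20 → 396.
contrast-panel cast-on: 186 × 32/31 = 192.00 → 192.

Cast on 245 stitches; work 396 rows; contrast-panel cast-on 192 stitches.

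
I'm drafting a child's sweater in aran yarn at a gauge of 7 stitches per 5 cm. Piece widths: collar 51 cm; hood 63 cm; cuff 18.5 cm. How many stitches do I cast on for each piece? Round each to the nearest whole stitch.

collar 71; hood 88; cuff 26.

Rate = 7/5 = 1.4 sts per cm.
collar: 51 × 1.4 = 71.40 → 71.
hood: 63 × 1.4 = 88.20 → 88.
cuff: 18.5 × 1.4 = 25.90 → 26.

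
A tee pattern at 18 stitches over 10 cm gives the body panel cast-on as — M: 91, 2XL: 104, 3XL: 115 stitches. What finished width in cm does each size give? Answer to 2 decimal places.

18/10 = 1.8 sts per cm.
M: 91 / 1.8 = 50.556 → 50.56 cm.
2XL: 104 / 1.8 = 57.778 → 57.78 cm.
3XL: 115 / 1.8 = 63.889 → 63.89 cm.

M 50.56 cm; 2XL 57.78 cm; 3XL 63.89 cm.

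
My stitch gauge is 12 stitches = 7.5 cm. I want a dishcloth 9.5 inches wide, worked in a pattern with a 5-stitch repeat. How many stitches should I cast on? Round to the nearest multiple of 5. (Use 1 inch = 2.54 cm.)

9.5 in = 9.5 × 2.54 = 24.13 cm.
12 / 7.5 = 1.6 sts/cm.
24.13 × 1.6 = 38.61 sts.
→ 40.

CO 40 sts.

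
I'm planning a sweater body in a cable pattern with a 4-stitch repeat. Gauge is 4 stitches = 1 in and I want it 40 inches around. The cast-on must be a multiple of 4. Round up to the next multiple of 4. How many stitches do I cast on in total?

4 / 1 = 4 sts per inch.
40 × 4 = 160.00 sts.
Next multiple of 4: 160.

Cast on 160 stitches.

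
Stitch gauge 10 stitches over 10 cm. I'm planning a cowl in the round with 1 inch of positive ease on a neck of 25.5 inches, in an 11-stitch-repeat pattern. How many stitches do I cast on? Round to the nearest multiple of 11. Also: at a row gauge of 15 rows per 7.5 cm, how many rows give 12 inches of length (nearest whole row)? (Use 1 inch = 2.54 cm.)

Cast on 66 stitches; work 61 rows.

Finished = 25.5 + 1 = 26.5 inches.
26.5 inches × 2.54 = 67.31 cm.
10/10 = 1 sts per cm; 67.31 × 1 = 67.31 sts.
Nearest multiple of 11 → 66.
12 inches = 30.48 cm; × 2 = 60.96 → 61 rows.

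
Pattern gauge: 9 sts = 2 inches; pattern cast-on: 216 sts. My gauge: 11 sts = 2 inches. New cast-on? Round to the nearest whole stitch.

Scale factor = 11 / 9 = 1.222.
216 × 11 / 9 = 264.00 sts.

264 stitches.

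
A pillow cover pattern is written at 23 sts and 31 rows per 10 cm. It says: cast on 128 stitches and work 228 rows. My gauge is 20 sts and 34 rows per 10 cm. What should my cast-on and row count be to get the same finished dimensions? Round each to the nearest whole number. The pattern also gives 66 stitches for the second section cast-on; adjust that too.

Stitches: 128 × 20/23 = 111.30 → 111.
Rows: 228 × 34/31 = 250.06 → 250.
second section cast-on: 66 × 20/23 = 57.39 → 57.

Cast on 111 stitches; work 250 rows; second section cast-on 57 stitches.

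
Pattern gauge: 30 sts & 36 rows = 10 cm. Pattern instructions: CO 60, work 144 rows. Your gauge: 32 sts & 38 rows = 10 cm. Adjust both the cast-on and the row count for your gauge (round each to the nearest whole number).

Stitches: 60 × 32/30 = 64.00 → 64.
Rows: 144 × 38/36 = 152.00 → 152.

Cast on 64 stitches; work 152 rows.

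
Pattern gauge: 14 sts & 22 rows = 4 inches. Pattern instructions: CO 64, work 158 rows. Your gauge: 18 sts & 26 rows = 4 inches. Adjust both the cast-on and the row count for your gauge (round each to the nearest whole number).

Cast on 82 stitches; work 187 rows.

Stitches: 64 × 18/14 = 82.29 → 82.
Rows: 158 × 26/22 = 186.73 → 187.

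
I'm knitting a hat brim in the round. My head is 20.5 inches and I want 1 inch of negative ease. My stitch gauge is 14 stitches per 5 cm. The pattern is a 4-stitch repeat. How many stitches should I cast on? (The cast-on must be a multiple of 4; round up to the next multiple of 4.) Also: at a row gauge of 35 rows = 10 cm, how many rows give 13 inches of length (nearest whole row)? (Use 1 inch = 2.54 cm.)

Cast on 140 stitches; work 116 rows.

Finished = 20.5 − 1 = 19.5 inches.
19.5 inches × 2.54 = 49.53 cm.
14/5 = 2.8 sts per cm; 49.53 × 2.8 = 138.68 sts.
Next multiple of 4 → 140.
13 inches = 33.02 cm; × 3.5 = 115.57 → 116 rows.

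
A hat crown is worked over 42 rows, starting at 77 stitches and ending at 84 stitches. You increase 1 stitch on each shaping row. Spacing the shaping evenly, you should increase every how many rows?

Increase every 6th row.

Stitches to add: |84 − 77| = 7.
Shaping rows needed: 7 / 1 = 7.
42 rows / 7 = every 6 rows.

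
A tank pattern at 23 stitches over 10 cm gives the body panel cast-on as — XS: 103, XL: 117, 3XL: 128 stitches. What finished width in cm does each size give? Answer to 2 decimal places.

XS 44.78 cm; XL 50.87 cm; 3XL 55.65 cm.

23/10 = 2.3 sts per cm.
XS: 103 / 2.3 = 44.783 → 44.78 cm.
XL: 117 / 2.3 = 50.870 → 50.87 cm.
3XL: 128 / 2.3 = 55.652 → 55.65 cm.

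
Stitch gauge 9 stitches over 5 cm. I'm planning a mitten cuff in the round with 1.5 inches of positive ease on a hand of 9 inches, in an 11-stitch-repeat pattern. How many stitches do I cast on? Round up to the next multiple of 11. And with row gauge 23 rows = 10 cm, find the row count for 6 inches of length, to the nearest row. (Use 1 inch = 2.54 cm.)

Finished = 9 + 1.5 = 10.5 inches.
10.5 inches × 2.54 = 26.67 cm.
9/5 = 1.8 sts per cm; 26.67 × 1.8 = 48.01 sts.
Next multiple of 11 → 55.
6 inches = 15.24 cm; × 2.3 = 35.05 → 35 rows.

Cast on 55 stitches; work 35 rows.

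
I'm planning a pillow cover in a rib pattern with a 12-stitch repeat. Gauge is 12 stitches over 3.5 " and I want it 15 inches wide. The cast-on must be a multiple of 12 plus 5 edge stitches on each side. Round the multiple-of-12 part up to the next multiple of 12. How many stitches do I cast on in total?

Cast on 58 stitches.

12 / 3.5 = 3.429 sts per inch.
15 × 3.429 = 51.43 sts.
Less 10 edge sts → 41.43 for the repeat.
Next multiple of 12: 48.
Add back 10 edge sts → 58.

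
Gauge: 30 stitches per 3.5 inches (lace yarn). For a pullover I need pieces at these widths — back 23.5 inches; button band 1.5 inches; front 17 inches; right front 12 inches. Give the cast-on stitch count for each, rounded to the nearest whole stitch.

Rate = 30/3.5 = 8.571 sts per in.
back: 23.5 × 8.571 = 201.43 → 201.
button band: 1.5 × 8.571 = 12.86 → 13.
front: 17 × 8.571 = 145.71 → 146.
right front: 12 × 8.571 = 102.86 → 103.

back 201; button band 13; front 146; right front 103.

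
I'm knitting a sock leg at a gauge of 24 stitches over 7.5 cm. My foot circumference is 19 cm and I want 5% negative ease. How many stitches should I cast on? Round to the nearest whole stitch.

Finished = 19 × 0.95 = 18.05 cm.
24 / 7.5 = 3.2 sts per cm.
18.05 × 3.2 = 57.76 sts.
→ 58 sts.

58 stitches.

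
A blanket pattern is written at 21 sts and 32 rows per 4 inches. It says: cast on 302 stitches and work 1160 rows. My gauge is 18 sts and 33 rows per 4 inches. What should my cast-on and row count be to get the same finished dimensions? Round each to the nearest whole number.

Stitches: 302 × 18/21 = 258.86 → 259.
Rows: 1160 × 33/32 = 1196.25 → 1196.

Cast on 259 stitches; work 1196 rows.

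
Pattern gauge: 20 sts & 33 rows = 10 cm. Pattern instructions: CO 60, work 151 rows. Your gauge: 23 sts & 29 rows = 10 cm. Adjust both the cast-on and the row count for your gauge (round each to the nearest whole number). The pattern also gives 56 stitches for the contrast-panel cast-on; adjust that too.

Cast on 69 stitches; work 133 rows; contrast-panel cast-on 64 stitches.

Stitches: 60 × 23/20 = 69.00 → 69.
Rows: 151 × 29/33 = 132.70 → 133.
contrast-panel cast-on: 56 × 23/20 = 64.40 → 64.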